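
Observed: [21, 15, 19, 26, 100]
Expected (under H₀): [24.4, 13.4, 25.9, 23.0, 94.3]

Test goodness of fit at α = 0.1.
Chi-square goodness of fit test:
H₀: observed counts match expected distribution
H₁: observed counts differ from expected distribution
df = k - 1 = 4
χ² = Σ(O - E)²/E
   = (21 - 24.4)²/24.4 + (15 - 13.4)²/13.4 + (19 - 25.9)²/25.9 + (26 - 23.0)²/23.0 + (100 - 94.3)²/94.3
   = 0.474 + 0.191 + 1.838 + 0.391 + 0.345
   = 3.24
p-value = 0.5187

Since p-value > α = 0.1, we fail to reject H₀.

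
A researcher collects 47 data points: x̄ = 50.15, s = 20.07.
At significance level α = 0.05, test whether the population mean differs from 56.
One-sample t-test:
H₀: μ = 56
H₁: μ ≠ 56
df = n - 1 = 46
t = (x̄ - μ₀) / (s/√n) = (50.15 - 56) / (20.07/√47) = -1.998
p-value = 0.0516

Since p-value > α = 0.05, we fail to reject H₀.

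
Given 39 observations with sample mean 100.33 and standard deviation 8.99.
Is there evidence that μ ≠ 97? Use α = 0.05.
One-sample t-test:
H₀: μ = 97
H₁: μ ≠ 97
df = n - 1 = 38
t = (x̄ - μ₀) / (s/√n) = (100.33 - 97) / (8.99/√39) = 2.313
p-value = 0.0262

Since p-value < α = 0.05, we reject H₀.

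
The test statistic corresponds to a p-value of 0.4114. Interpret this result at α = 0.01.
Since p = 0.4114 > α = 0.01, fail to reject H₀.
There is insufficient evidence to reject the null hypothesis; the result is not statistically significant at the 0.01 level.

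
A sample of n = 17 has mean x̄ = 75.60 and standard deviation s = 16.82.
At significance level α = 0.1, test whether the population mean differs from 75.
One-sample t-test:
H₀: μ = 75
H₁: μ ≠ 75
df = n - 1 = 16
t = (x̄ - μ₀) / (s/√n) = (75.60 - 75) / (16.82/√17) = 0.147
p-value = 0.8849

Since p-value > α = 0.1, we fail to reject H₀.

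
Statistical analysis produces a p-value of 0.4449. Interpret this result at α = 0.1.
Since p = 0.4449 > α = 0.1, fail to reject H₀.
There is insufficient evidence to reject the null hypothesis; the result is not statistically significant at the 0.1 level.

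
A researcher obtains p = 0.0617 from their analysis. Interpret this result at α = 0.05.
Since p = 0.0617 > α = 0.05, fail to reject H₀.
There is insufficient evidence to reject the null hypothesis; the result is not statistically significant at the 0.05 level.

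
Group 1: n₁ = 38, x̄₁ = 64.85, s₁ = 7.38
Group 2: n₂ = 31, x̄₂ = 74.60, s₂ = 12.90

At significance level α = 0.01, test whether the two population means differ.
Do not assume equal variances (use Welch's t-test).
Welch's two-sample t-test:
H₀: μ₁ = μ₂
H₁: μ₁ ≠ μ₂
s₁²/n₁ = 7.38²/38 = 1.4333,  s₂²/n₂ = 12.90²/31 = 5.3681
SE = √(s₁²/n₁ + s₂²/n₂) = √(1.4333 + 5.3681) = 2.6079
df (Welch-Satterthwaite) = (s₁²/n₁ + s₂²/n₂)² / [(s₁²/n₁)²/(n₁-1) + (s₂²/n₂)²/(n₂-1)] ≈ 45.53
t = (x̄₁ - x̄₂) / SE = (64.85 - 74.60) / 2.6079 = -9.75 / 2.6079 = -3.739
p-value = 0.0005

Since p-value < α = 0.01, we reject H₀.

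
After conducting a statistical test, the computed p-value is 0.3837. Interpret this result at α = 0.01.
Since p = 0.3837 > α = 0.01, fail to reject H₀.
There is insufficient evidence to reject the null hypothesis; the result is not statistically significant at the 0.01 level.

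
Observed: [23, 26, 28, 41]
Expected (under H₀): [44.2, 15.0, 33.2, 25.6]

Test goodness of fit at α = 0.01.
Chi-square goodness of fit test:
H₀: observed counts match expected distribution
H₁: observed counts differ from expected distribution
df = k - 1 = 3
χ² = Σ(O - E)²/E
   = (23 - 44.2)²/44.2 + (26 - 15.0)²/15.0 + (28 - 33.2)²/33.2 + (41 - 25.6)²/25.6
   = 10.168 + 8.067 + 0.814 + 9.264
   = 28.31
p-value < 0.0001

Since p-value < α = 0.01, we reject H₀.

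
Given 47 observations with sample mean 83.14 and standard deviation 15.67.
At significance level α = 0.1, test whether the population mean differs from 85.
One-sample t-test:
H₀: μ = 85
H₁: μ ≠ 85
df = n - 1 = 46
t = (x̄ - μ₀) / (s/√n) = (83.14 - 85) / (15.67/√47) = -0.814
p-value = 0.4200

Since p-value > α = 0.1, we fail to reject H₀.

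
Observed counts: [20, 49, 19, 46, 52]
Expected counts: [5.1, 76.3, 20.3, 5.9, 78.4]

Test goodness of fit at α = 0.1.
Chi-square goodness of fit test:
H₀: observed counts match expected distribution
H₁: observed counts differ from expected distribution
df = k - 1 = 4
χ² = Σ(O - E)²/E
   = (20 - 5.1)²/5.1 + (49 - 76.3)²/76.3 + (19 - 20.3)²/20.3 + (46 - 5.9)²/5.9 + (52 - 78.4)²/78.4
   = 43.531 + 9.768 + 0.083 + 272.544 + 8.890
   = 334.82
p-value < 0.0001

Since p-value < α = 0.1, we reject H₀.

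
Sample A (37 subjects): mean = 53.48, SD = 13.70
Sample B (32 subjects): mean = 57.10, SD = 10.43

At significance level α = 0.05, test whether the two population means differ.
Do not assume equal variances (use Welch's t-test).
Welch's two-sample t-test:
H₀: μ₁ = μ₂
H₁: μ₁ ≠ μ₂
s₁²/n₁ = 13.70²/37 = 5.0727,  s₂²/n₂ = 10.43²/32 = 3.3995
SE = √(s₁²/n₁ + s₂²/n₂) = √(5.0727 + 3.3995) = 2.9107
df (Welch-Satterthwaite) = (s₁²/n₁ + s₂²/n₂)² / [(s₁²/n₁)²/(n₁-1) + (s₂²/n₂)²/(n₂-1)] ≈ 66.00
t = (x̄₁ - x̄₂) / SE = (53.48 - 57.10) / 2.9107 = -3.62 / 2.9107 = -1.244
p-value = 0.2180

Since p-value > α = 0.05, we fail to reject H₀.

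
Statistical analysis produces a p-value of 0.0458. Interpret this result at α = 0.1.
Since p = 0.0458 < α = 0.1, reject H₀.
There is sufficient evidence to reject the null hypothesis; the result is statistically significant at the 0.1 level.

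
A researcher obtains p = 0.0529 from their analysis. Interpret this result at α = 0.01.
Since p = 0.0529 > α = 0.01, fail to reject H₀.
There is insufficient evidence to reject the null hypothesis; the result is not statistically significant at the 0.01 level.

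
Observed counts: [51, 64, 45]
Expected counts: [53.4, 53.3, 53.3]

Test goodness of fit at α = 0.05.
Chi-square goodness of fit test:
H₀: observed counts match expected distribution
H₁: observed counts differ from expected distribution
df = k - 1 = 2
χ² = Σ(O - E)²/E
   = (51 - 53.4)²/53.4 + (64 - 53.3)²/53.3 + (45 - 53.3)²/53.3
   = 0.108 + 2.148 + 1.292
   = 3.55
p-value = 0.1696

Since p-value > α = 0.05, we fail to reject H₀.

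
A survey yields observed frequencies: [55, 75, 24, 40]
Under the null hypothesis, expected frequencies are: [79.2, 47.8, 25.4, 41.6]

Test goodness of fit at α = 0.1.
Chi-square goodness of fit test:
H₀: observed counts match expected distribution
H₁: observed counts differ from expected distribution
df = k - 1 = 3
χ² = Σ(O - E)²/E
   = (55 - 79.2)²/79.2 + (75 - 47.8)²/47.8 + (24 - 25.4)²/25.4 + (40 - 41.6)²/41.6
   = 7.394 + 15.478 + 0.077 + 0.062
   = 23.01
p-value < 0.0001

Since p-value < α = 0.1, we reject H₀.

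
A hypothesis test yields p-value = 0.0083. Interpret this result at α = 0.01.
Since p = 0.0083 < α = 0.01, reject H₀.
There is sufficient evidence to reject the null hypothesis; the result is statistically significant at the 0.01 level.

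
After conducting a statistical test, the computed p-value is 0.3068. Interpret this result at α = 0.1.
Since p = 0.3068 > α = 0.1, fail to reject H₀.
There is insufficient evidence to reject the null hypothesis; the result is not statistically significant at the 0.1 level.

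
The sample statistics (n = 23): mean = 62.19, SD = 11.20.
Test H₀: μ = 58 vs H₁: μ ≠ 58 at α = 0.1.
One-sample t-test:
H₀: μ = 58
H₁: μ ≠ 58
df = n - 1 = 22
t = (x̄ - μ₀) / (s/√n) = (62.19 - 58) / (11.20/√23) = 1.794
p-value = 0.0865

Since p-value < α = 0.1, we reject H₀.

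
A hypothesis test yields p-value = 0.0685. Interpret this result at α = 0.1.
Since p = 0.0685 < α = 0.1, reject H₀.
There is sufficient evidence to reject the null hypothesis; the result is statistically significant at the 0.1 level.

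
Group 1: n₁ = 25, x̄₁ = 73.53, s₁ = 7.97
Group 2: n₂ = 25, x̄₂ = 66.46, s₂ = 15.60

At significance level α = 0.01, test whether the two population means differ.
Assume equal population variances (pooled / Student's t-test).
Student's two-sample t-test (equal variances):
H₀: μ₁ = μ₂
H₁: μ₁ ≠ μ₂
df = n₁ + n₂ - 2 = 48
Pooled variance s_p² = [(n₁-1)s₁² + (n₂-1)s₂²] / (n₁ + n₂ - 2) = [(24)(7.97²) + (24)(15.60²)] / 48 = 153.4404
SE = √(s_p²(1/n₁ + 1/n₂)) = √(153.4404 × (1/25 + 1/25)) = 3.5036
t = (x̄₁ - x̄₂) / SE = (73.53 - 66.46) / 3.5036 = 7.07 / 3.5036 = 2.018
p-value = 0.0492

Since p-value > α = 0.01, we fail to reject H₀.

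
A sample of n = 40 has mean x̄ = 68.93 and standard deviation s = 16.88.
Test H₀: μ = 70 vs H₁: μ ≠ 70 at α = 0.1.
One-sample t-test:
H₀: μ = 70
H₁: μ ≠ 70
df = n - 1 = 39
t = (x̄ - μ₀) / (s/√n) = (68.93 - 70) / (16.88/√40) = -0.401
p-value = 0.6907

Since p-value > α = 0.1, we fail to reject H₀.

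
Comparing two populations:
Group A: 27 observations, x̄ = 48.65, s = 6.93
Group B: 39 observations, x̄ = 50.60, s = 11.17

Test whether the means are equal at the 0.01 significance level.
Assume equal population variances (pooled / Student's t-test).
Student's two-sample t-test (equal variances):
H₀: μ₁ = μ₂
H₁: μ₁ ≠ μ₂
df = n₁ + n₂ - 2 = 64
Pooled variance s_p² = [(n₁-1)s₁² + (n₂-1)s₂²] / (n₁ + n₂ - 2) = [(26)(6.93²) + (38)(11.17²)] / 64 = 93.5917
SE = √(s_p²(1/n₁ + 1/n₂)) = √(93.5917 × (1/27 + 1/39)) = 2.4220
t = (x̄₁ - x̄₂) / SE = (48.65 - 50.60) / 2.4220 = -1.95 / 2.4220 = -0.805
p-value = 0.4237

Since p-value > α = 0.01, we fail to reject H₀.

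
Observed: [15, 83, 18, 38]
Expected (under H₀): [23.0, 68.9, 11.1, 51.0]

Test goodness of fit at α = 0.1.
Chi-square goodness of fit test:
H₀: observed counts match expected distribution
H₁: observed counts differ from expected distribution
df = k - 1 = 3
χ² = Σ(O - E)²/E
   = (15 - 23.0)²/23.0 + (83 - 68.9)²/68.9 + (18 - 11.1)²/11.1 + (38 - 51.0)²/51.0
   = 2.783 + 2.885 + 4.289 + 3.314
   = 13.27
p-value = 0.0041

Since p-value < α = 0.1, we reject H₀.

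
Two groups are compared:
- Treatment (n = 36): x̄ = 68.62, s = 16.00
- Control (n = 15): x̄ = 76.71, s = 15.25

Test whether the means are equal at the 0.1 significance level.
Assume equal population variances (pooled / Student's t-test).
Student's two-sample t-test (equal variances):
H₀: μ₁ = μ₂
H₁: μ₁ ≠ μ₂
df = n₁ + n₂ - 2 = 49
Pooled variance s_p² = [(n₁-1)s₁² + (n₂-1)s₂²] / (n₁ + n₂ - 2) = [(35)(16.00²) + (14)(15.25²)] / 49 = 249.3036
SE = √(s_p²(1/n₁ + 1/n₂)) = √(249.3036 × (1/36 + 1/15)) = 4.8524
t = (x̄₁ - x̄₂) / SE = (68.62 - 76.71) / 4.8524 = -8.09 / 4.8524 = -1.667
p-value = 0.1018

Since p-value > α = 0.1, we fail to reject H₀.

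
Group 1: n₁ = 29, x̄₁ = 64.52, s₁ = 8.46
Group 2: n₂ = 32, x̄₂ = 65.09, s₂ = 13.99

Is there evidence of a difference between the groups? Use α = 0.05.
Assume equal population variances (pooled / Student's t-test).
Student's two-sample t-test (equal variances):
H₀: μ₁ = μ₂
H₁: μ₁ ≠ μ₂
df = n₁ + n₂ - 2 = 59
Pooled variance s_p² = [(n₁-1)s₁² + (n₂-1)s₂²] / (n₁ + n₂ - 2) = [(28)(8.46²) + (31)(13.99²)] / 59 = 136.8022
SE = √(s_p²(1/n₁ + 1/n₂)) = √(136.8022 × (1/29 + 1/32)) = 2.9987
t = (x̄₁ - x̄₂) / SE = (64.52 - 65.09) / 2.9987 = -0.57 / 2.9987 = -0.190
p-value = 0.8499

Since p-value > α = 0.05, we fail to reject H₀.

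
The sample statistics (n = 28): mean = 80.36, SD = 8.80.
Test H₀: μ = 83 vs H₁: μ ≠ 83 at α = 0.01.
One-sample t-test:
H₀: μ = 83
H₁: μ ≠ 83
df = n - 1 = 27
t = (x̄ - μ₀) / (s/√n) = (80.36 - 83) / (8.80/√28) = -1.587
p-value = 0.1241

Since p-value > α = 0.01, we fail to reject H₀.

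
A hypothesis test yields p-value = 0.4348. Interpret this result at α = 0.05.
Since p = 0.4348 > α = 0.05, fail to reject H₀.
There is insufficient evidence to reject the null hypothesis; the result is not statistically significant at the 0.05 level.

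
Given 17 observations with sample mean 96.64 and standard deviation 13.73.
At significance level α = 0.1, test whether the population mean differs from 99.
One-sample t-test:
H₀: μ = 99
H₁: μ ≠ 99
df = n - 1 = 16
t = (x̄ - μ₀) / (s/√n) = (96.64 - 99) / (13.73/√17) = -0.709
p-value = 0.4887

Since p-value > α = 0.1, we fail to reject H₀.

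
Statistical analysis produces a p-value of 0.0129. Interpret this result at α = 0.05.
Since p = 0.0129 < α = 0.05, reject H₀.
There is sufficient evidence to reject the null hypothesis; the result is statistically significant at the 0.05 level.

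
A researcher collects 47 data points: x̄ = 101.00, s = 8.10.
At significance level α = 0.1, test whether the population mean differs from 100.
One-sample t-test:
H₀: μ = 100
H₁: μ ≠ 100
df = n - 1 = 46
t = (x̄ - μ₀) / (s/√n) = (101.00 - 100) / (8.10/√47) = 0.846
p-value = 0.4017

Since p-value > α = 0.1, we fail to reject H₀.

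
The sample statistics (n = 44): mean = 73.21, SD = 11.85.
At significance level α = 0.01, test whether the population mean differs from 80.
One-sample t-test:
H₀: μ = 80
H₁: μ ≠ 80
df = n - 1 = 43
t = (x̄ - μ₀) / (s/√n) = (73.21 - 80) / (11.85/√44) = -3.801
p-value = 0.0004

Since p-value < α = 0.01, we reject H₀.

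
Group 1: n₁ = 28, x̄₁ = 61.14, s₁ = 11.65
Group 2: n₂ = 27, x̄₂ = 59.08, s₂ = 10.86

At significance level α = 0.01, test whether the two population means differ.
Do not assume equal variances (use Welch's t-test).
Welch's two-sample t-test:
H₀: μ₁ = μ₂
H₁: μ₁ ≠ μ₂
s₁²/n₁ = 11.65²/28 = 4.8472,  s₂²/n₂ = 10.86²/27 = 4.3681
SE = √(s₁²/n₁ + s₂²/n₂) = √(4.8472 + 4.3681) = 3.0357
df (Welch-Satterthwaite) = (s₁²/n₁ + s₂²/n₂)² / [(s₁²/n₁)²/(n₁-1) + (s₂²/n₂)²/(n₂-1)] ≈ 52.94
t = (x̄₁ - x̄₂) / SE = (61.14 - 59.08) / 3.0357 = 2.06 / 3.0357 = 0.679
p-value = 0.5003

Since p-value > α = 0.01, we fail to reject H₀.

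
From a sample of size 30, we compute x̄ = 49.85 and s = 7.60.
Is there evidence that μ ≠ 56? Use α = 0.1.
One-sample t-test:
H₀: μ = 56
H₁: μ ≠ 56
df = n - 1 = 29
t = (x̄ - μ₀) / (s/√n) = (49.85 - 56) / (7.60/√30) = -4.432
p-value = 0.0001

Since p-value < α = 0.1, we reject H₀.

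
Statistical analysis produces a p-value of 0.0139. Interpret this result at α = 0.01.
Since p = 0.0139 > α = 0.01, fail to reject H₀.
There is insufficient evidence to reject the null hypothesis; the result is not statistically significant at the 0.01 level.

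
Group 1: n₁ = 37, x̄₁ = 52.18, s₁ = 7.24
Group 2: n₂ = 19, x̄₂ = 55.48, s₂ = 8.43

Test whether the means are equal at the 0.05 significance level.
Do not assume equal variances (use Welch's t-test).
Welch's two-sample t-test:
H₀: μ₁ = μ₂
H₁: μ₁ ≠ μ₂
s₁²/n₁ = 7.24²/37 = 1.4167,  s₂²/n₂ = 8.43²/19 = 3.7403
SE = √(s₁²/n₁ + s₂²/n₂) = √(1.4167 + 3.7403) = 2.2709
df (Welch-Satterthwaite) = (s₁²/n₁ + s₂²/n₂)² / [(s₁²/n₁)²/(n₁-1) + (s₂²/n₂)²/(n₂-1)] ≈ 31.93
t = (x̄₁ - x̄₂) / SE = (52.18 - 55.48) / 2.2709 = -3.30 / 2.2709 = -1.453
p-value = 0.1559

Since p-value > α = 0.05, we fail to reject H₀.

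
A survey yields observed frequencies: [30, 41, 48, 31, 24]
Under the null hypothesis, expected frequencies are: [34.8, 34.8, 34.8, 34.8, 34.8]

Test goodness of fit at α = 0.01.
Chi-square goodness of fit test:
H₀: observed counts match expected distribution
H₁: observed counts differ from expected distribution
df = k - 1 = 4
χ² = Σ(O - E)²/E
   = (30 - 34.8)²/34.8 + (41 - 34.8)²/34.8 + (48 - 34.8)²/34.8 + (31 - 34.8)²/34.8 + (24 - 34.8)²/34.8
   = 0.662 + 1.105 + 5.007 + 0.415 + 3.352
   = 10.54
p-value = 0.0322

Since p-value > α = 0.01, we fail to reject H₀.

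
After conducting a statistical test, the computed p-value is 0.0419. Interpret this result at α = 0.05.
Since p = 0.0419 < α = 0.05, reject H₀.
There is sufficient evidence to reject the null hypothesis; the result is statistically significant at the 0.05 level.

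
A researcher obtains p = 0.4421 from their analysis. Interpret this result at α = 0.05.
Since p = 0.4421 > α = 0.05, fail to reject H₀.
There is insufficient evidence to reject the null hypothesis; the result is not statistically significant at the 0.05 level.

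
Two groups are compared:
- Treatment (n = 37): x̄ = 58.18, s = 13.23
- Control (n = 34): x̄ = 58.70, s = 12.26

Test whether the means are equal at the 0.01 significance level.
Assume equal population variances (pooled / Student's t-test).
Student's two-sample t-test (equal variances):
H₀: μ₁ = μ₂
H₁: μ₁ ≠ μ₂
df = n₁ + n₂ - 2 = 69
Pooled variance s_p² = [(n₁-1)s₁² + (n₂-1)s₂²] / (n₁ + n₂ - 2) = [(36)(13.23²) + (33)(12.26²)] / 69 = 163.2078
SE = √(s_p²(1/n₁ + 1/n₂)) = √(163.2078 × (1/37 + 1/34)) = 3.0350
t = (x̄₁ - x̄₂) / SE = (58.18 - 58.70) / 3.0350 = -0.52 / 3.0350 = -0.171
p-value = 0.8645

Since p-value > α = 0.01, we fail to reject H₀.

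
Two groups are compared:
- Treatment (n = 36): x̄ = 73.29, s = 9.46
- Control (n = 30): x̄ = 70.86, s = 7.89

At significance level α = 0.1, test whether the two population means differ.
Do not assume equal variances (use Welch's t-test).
Welch's two-sample t-test:
H₀: μ₁ = μ₂
H₁: μ₁ ≠ μ₂
s₁²/n₁ = 9.46²/36 = 2.4859,  s₂²/n₂ = 7.89²/30 = 2.0751
SE = √(s₁²/n₁ + s₂²/n₂) = √(2.4859 + 2.0751) = 2.1356
df (Welch-Satterthwaite) = (s₁²/n₁ + s₂²/n₂)² / [(s₁²/n₁)²/(n₁-1) + (s₂²/n₂)²/(n₂-1)] ≈ 64.00
t = (x̄₁ - x̄₂) / SE = (73.29 - 70.86) / 2.1356 = 2.43 / 2.1356 = 1.138
p-value = 0.2594

Since p-value > α = 0.1, we fail to reject H₀.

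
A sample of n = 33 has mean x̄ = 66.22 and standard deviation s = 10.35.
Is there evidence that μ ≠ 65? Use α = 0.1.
One-sample t-test:
H₀: μ = 65
H₁: μ ≠ 65
df = n - 1 = 32
t = (x̄ - μ₀) / (s/√n) = (66.22 - 65) / (10.35/√33) = 0.677
p-value = 0.5032

Since p-value > α = 0.1, we fail to reject H₀.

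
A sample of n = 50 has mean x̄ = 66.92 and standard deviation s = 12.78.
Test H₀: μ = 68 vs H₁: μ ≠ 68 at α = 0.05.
One-sample t-test:
H₀: μ = 68
H₁: μ ≠ 68
df = n - 1 = 49
t = (x̄ - μ₀) / (s/√n) = (66.92 - 68) / (12.78/√50) = -0.598
p-value = 0.5529

Since p-value > α = 0.05, we fail to reject H₀.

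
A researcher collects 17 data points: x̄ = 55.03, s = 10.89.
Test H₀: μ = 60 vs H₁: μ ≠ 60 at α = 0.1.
One-sample t-test:
H₀: μ = 60
H₁: μ ≠ 60
df = n - 1 = 16
t = (x̄ - μ₀) / (s/√n) = (55.03 - 60) / (10.89/√17) = -1.882
p-value = 0.0782

Since p-value < α = 0.1, we reject H₀.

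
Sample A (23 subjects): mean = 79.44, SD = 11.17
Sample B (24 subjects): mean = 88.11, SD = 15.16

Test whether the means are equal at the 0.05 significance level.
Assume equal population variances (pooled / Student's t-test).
Student's two-sample t-test (equal variances):
H₀: μ₁ = μ₂
H₁: μ₁ ≠ μ₂
df = n₁ + n₂ - 2 = 45
Pooled variance s_p² = [(n₁-1)s₁² + (n₂-1)s₂²] / (n₁ + n₂ - 2) = [(22)(11.17²) + (23)(15.16²)] / 45 = 178.4645
SE = √(s_p²(1/n₁ + 1/n₂)) = √(178.4645 × (1/23 + 1/24)) = 3.8981
t = (x̄₁ - x̄₂) / SE = (79.44 - 88.11) / 3.8981 = -8.67 / 3.8981 = -2.224
p-value = 0.0312

Since p-value < α = 0.05, we reject H₀.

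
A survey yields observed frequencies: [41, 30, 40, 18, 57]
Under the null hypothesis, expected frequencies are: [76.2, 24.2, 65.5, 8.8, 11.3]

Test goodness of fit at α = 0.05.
Chi-square goodness of fit test:
H₀: observed counts match expected distribution
H₁: observed counts differ from expected distribution
df = k - 1 = 4
χ² = Σ(O - E)²/E
   = (41 - 76.2)²/76.2 + (30 - 24.2)²/24.2 + (40 - 65.5)²/65.5 + (18 - 8.8)²/8.8 + (57 - 11.3)²/11.3
   = 16.260 + 1.390 + 9.927 + 9.618 + 184.822
   = 222.02
p-value < 0.0001

Since p-value < α = 0.05, we reject H₀.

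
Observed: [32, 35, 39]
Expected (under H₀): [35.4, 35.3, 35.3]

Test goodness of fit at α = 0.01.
Chi-square goodness of fit test:
H₀: observed counts match expected distribution
H₁: observed counts differ from expected distribution
df = k - 1 = 2
χ² = Σ(O - E)²/E
   = (32 - 35.4)²/35.4 + (35 - 35.3)²/35.3 + (39 - 35.3)²/35.3
   = 0.327 + 0.003 + 0.388
   = 0.72
p-value = 0.6988

Since p-value > α = 0.01, we fail to reject H₀.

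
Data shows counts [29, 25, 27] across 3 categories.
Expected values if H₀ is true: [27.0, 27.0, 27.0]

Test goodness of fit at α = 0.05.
Chi-square goodness of fit test:
H₀: observed counts match expected distribution
H₁: observed counts differ from expected distribution
df = k - 1 = 2
χ² = Σ(O - E)²/E
   = (29 - 27.0)²/27.0 + (25 - 27.0)²/27.0 + (27 - 27.0)²/27.0
   = 0.148 + 0.148 + 0.000
   = 0.30
p-value = 0.8623

Since p-value > α = 0.05, we fail to reject H₀.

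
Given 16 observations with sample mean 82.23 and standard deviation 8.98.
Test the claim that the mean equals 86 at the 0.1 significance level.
One-sample t-test:
H₀: μ = 86
H₁: μ ≠ 86
df = n - 1 = 15
t = (x̄ - μ₀) / (s/√n) = (82.23 - 86) / (8.98/√16) = -1.679
p-value = 0.1138

Since p-value > α = 0.1, we fail to reject H₀.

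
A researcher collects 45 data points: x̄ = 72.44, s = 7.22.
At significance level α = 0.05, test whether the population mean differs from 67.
One-sample t-test:
H₀: μ = 67
H₁: μ ≠ 67
df = n - 1 = 44
t = (x̄ - μ₀) / (s/√n) = (72.44 - 67) / (7.22/√45) = 5.054
p-value < 0.0001

Since p-value < α = 0.05, we reject H₀.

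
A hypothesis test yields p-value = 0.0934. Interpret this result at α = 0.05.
Since p = 0.0934 > α = 0.05, fail to reject H₀.
There is insufficient evidence to reject the null hypothesis; the result is not statistically significant at the 0.05 level.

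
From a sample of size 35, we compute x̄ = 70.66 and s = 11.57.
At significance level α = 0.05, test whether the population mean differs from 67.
One-sample t-test:
H₀: μ = 67
H₁: μ ≠ 67
df = n - 1 = 34
t = (x̄ - μ₀) / (s/√n) = (70.66 - 67) / (11.57/√35) = 1.871
p-value = 0.0699

Since p-value > α = 0.05, we fail to reject H₀.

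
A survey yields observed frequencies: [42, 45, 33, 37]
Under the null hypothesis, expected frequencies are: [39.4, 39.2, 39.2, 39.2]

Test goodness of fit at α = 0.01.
Chi-square goodness of fit test:
H₀: observed counts match expected distribution
H₁: observed counts differ from expected distribution
df = k - 1 = 3
χ² = Σ(O - E)²/E
   = (42 - 39.4)²/39.4 + (45 - 39.2)²/39.2 + (33 - 39.2)²/39.2 + (37 - 39.2)²/39.2
   = 0.172 + 0.858 + 0.981 + 0.123
   = 2.13
p-value = 0.5451

Since p-value > α = 0.01, we fail to reject H₀.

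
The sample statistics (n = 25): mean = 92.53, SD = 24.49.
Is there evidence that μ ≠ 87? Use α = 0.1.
One-sample t-test:
H₀: μ = 87
H₁: μ ≠ 87
df = n - 1 = 24
t = (x̄ - μ₀) / (s/√n) = (92.53 - 87) / (24.49/√25) = 1.129
p-value = 0.2700

Since p-value > α = 0.1, we fail to reject H₀.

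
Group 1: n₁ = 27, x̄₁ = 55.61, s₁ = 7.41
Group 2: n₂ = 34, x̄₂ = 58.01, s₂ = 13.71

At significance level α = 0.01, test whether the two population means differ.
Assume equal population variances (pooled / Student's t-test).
Student's two-sample t-test (equal variances):
H₀: μ₁ = μ₂
H₁: μ₁ ≠ μ₂
df = n₁ + n₂ - 2 = 59
Pooled variance s_p² = [(n₁-1)s₁² + (n₂-1)s₂²] / (n₁ + n₂ - 2) = [(26)(7.41²) + (33)(13.71²)] / 59 = 129.3293
SE = √(s_p²(1/n₁ + 1/n₂)) = √(129.3293 × (1/27 + 1/34)) = 2.9315
t = (x̄₁ - x̄₂) / SE = (55.61 - 58.01) / 2.9315 = -2.40 / 2.9315 = -0.819
p-value = 0.4163

Since p-value > α = 0.01, we fail to reject H₀.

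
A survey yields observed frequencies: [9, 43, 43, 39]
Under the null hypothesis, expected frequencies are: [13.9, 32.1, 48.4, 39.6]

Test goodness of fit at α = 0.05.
Chi-square goodness of fit test:
H₀: observed counts match expected distribution
H₁: observed counts differ from expected distribution
df = k - 1 = 3
χ² = Σ(O - E)²/E
   = (9 - 13.9)²/13.9 + (43 - 32.1)²/32.1 + (43 - 48.4)²/48.4 + (39 - 39.6)²/39.6
   = 1.727 + 3.701 + 0.602 + 0.009
   = 6.04
p-value = 0.1097

Since p-value > α = 0.05, we fail to reject H₀.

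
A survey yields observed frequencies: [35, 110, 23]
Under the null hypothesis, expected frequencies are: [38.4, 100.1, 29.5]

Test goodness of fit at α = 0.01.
Chi-square goodness of fit test:
H₀: observed counts match expected distribution
H₁: observed counts differ from expected distribution
df = k - 1 = 2
χ² = Σ(O - E)²/E
   = (35 - 38.4)²/38.4 + (110 - 100.1)²/100.1 + (23 - 29.5)²/29.5
   = 0.301 + 0.979 + 1.432
   = 2.71
p-value = 0.2576

Since p-value > α = 0.01, we fail to reject H₀.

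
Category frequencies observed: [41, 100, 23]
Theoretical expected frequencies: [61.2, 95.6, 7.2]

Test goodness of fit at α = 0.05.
Chi-square goodness of fit test:
H₀: observed counts match expected distribution
H₁: observed counts differ from expected distribution
df = k - 1 = 2
χ² = Σ(O - E)²/E
   = (41 - 61.2)²/61.2 + (100 - 95.6)²/95.6 + (23 - 7.2)²/7.2
   = 6.667 + 0.203 + 34.672
   = 41.54
p-value < 0.0001

Since p-value < α = 0.05, we reject H₀.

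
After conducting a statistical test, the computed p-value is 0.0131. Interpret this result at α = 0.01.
Since p = 0.0131 > α = 0.01, fail to reject H₀.
There is insufficient evidence to reject the null hypothesis; the result is not statistically significant at the 0.01 level.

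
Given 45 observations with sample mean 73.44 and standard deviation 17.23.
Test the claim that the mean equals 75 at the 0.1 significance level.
One-sample t-test:
H₀: μ = 75
H₁: μ ≠ 75
df = n - 1 = 44
t = (x̄ - μ₀) / (s/√n) = (73.44 - 75) / (17.23/√45) = -0.607
p-value = 0.5467

Since p-value > α = 0.1, we fail to reject H₀.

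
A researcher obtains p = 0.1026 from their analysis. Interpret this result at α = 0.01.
Since p = 0.1026 > α = 0.01, fail to reject H₀.
There is insufficient evidence to reject the null hypothesis; the result is not statistically significant at the 0.01 level.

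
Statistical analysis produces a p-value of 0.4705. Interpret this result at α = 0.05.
Since p = 0.4705 > α = 0.05, fail to reject H₀.
There is insufficient evidence to reject the null hypothesis; the result is not statistically significant at the 0.05 level.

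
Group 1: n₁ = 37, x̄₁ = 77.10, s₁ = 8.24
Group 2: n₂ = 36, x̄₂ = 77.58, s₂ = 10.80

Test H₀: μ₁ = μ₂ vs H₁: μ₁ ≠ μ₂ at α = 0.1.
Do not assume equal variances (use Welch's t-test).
Welch's two-sample t-test:
H₀: μ₁ = μ₂
H₁: μ₁ ≠ μ₂
s₁²/n₁ = 8.24²/37 = 1.8351,  s₂²/n₂ = 10.80²/36 = 3.2400
SE = √(s₁²/n₁ + s₂²/n₂) = √(1.8351 + 3.2400) = 2.2528
df (Welch-Satterthwaite) = (s₁²/n₁ + s₂²/n₂)² / [(s₁²/n₁)²/(n₁-1) + (s₂²/n₂)²/(n₂-1)] ≈ 65.46
t = (x̄₁ - x̄₂) / SE = (77.10 - 77.58) / 2.2528 = -0.48 / 2.2528 = -0.213
p-value = 0.8319

Since p-value > α = 0.1, we fail to reject H₀.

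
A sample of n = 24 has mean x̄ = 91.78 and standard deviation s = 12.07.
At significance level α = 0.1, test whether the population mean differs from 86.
One-sample t-test:
H₀: μ = 86
H₁: μ ≠ 86
df = n - 1 = 23
t = (x̄ - μ₀) / (s/√n) = (91.78 - 86) / (12.07/√24) = 2.346
p-value = 0.0280

Since p-value < α = 0.1, we reject H₀.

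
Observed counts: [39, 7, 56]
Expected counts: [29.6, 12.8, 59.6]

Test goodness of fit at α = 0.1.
Chi-square goodness of fit test:
H₀: observed counts match expected distribution
H₁: observed counts differ from expected distribution
df = k - 1 = 2
χ² = Σ(O - E)²/E
   = (39 - 29.6)²/29.6 + (7 - 12.8)²/12.8 + (56 - 59.6)²/59.6
   = 2.985 + 2.628 + 0.217
   = 5.83
p-value = 0.0542

Since p-value < α = 0.1, we reject H₀.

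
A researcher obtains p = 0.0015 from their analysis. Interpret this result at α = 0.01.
Since p = 0.0015 < α = 0.01, reject H₀.
There is sufficient evidence to reject the null hypothesis; the result is statistically significant at the 0.01 level.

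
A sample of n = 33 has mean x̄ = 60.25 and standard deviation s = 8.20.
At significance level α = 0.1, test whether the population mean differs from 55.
One-sample t-test:
H₀: μ = 55
H₁: μ ≠ 55
df = n - 1 = 32
t = (x̄ - μ₀) / (s/√n) = (60.25 - 55) / (8.20/√33) = 3.678
p-value = 0.0009

Since p-value < α = 0.1, we reject H₀.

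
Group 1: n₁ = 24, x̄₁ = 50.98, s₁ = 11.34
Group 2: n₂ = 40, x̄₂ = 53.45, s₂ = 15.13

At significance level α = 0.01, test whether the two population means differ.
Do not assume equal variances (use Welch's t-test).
Welch's two-sample t-test:
H₀: μ₁ = μ₂
H₁: μ₁ ≠ μ₂
s₁²/n₁ = 11.34²/24 = 5.3581,  s₂²/n₂ = 15.13²/40 = 5.7229
SE = √(s₁²/n₁ + s₂²/n₂) = √(5.3581 + 5.7229) = 3.3288
df (Welch-Satterthwaite) = (s₁²/n₁ + s₂²/n₂)² / [(s₁²/n₁)²/(n₁-1) + (s₂²/n₂)²/(n₂-1)] ≈ 58.81
t = (x̄₁ - x̄₂) / SE = (50.98 - 53.45) / 3.3288 = -2.47 / 3.3288 = -0.742
p-value = 0.4610

Since p-value > α = 0.01, we fail to reject H₀.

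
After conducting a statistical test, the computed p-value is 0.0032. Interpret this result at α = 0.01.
Since p = 0.0032 < α = 0.01, reject H₀.
There is sufficient evidence to reject the null hypothesis; the result is statistically significant at the 0.01 level.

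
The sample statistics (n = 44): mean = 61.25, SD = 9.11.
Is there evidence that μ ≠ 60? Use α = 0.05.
One-sample t-test:
H₀: μ = 60
H₁: μ ≠ 60
df = n - 1 = 43
t = (x̄ - μ₀) / (s/√n) = (61.25 - 60) / (9.11/√44) = 0.910
p-value = 0.3678

Since p-value > α = 0.05, we fail to reject H₀.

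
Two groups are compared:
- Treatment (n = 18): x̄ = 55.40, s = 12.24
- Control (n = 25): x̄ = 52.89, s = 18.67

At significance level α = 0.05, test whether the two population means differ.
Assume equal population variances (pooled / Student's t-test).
Student's two-sample t-test (equal variances):
H₀: μ₁ = μ₂
H₁: μ₁ ≠ μ₂
df = n₁ + n₂ - 2 = 41
Pooled variance s_p² = [(n₁-1)s₁² + (n₂-1)s₂²] / (n₁ + n₂ - 2) = [(17)(12.24²) + (24)(18.67²)] / 41 = 266.1598
SE = √(s_p²(1/n₁ + 1/n₂)) = √(266.1598 × (1/18 + 1/25)) = 5.0431
t = (x̄₁ - x̄₂) / SE = (55.40 - 52.89) / 5.0431 = 2.51 / 5.0431 = 0.498
p-value = 0.6213

Since p-value > α = 0.05, we fail to reject H₀.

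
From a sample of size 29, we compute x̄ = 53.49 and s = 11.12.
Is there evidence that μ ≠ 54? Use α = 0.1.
One-sample t-test:
H₀: μ = 54
H₁: μ ≠ 54
df = n - 1 = 28
t = (x̄ - μ₀) / (s/√n) = (53.49 - 54) / (11.12/√29) = -0.247
p-value = 0.8067

Since p-value > α = 0.1, we fail to reject H₀.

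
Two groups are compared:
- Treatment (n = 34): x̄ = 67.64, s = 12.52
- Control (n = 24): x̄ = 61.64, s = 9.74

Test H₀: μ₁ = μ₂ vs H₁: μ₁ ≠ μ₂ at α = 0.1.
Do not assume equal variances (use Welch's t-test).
Welch's two-sample t-test:
H₀: μ₁ = μ₂
H₁: μ₁ ≠ μ₂
s₁²/n₁ = 12.52²/34 = 4.6103,  s₂²/n₂ = 9.74²/24 = 3.9528
SE = √(s₁²/n₁ + s₂²/n₂) = √(4.6103 + 3.9528) = 2.9263
df (Welch-Satterthwaite) = (s₁²/n₁ + s₂²/n₂)² / [(s₁²/n₁)²/(n₁-1) + (s₂²/n₂)²/(n₂-1)] ≈ 55.41
t = (x̄₁ - x̄₂) / SE = (67.64 - 61.64) / 2.9263 = 6.00 / 2.9263 = 2.050
p-value = 0.0451

Since p-value < α = 0.1, we reject H₀.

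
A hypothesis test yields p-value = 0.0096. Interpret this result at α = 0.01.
Since p = 0.0096 < α = 0.01, reject H₀.
There is sufficient evidence to reject the null hypothesis; the result is statistically significant at the 0.01 level.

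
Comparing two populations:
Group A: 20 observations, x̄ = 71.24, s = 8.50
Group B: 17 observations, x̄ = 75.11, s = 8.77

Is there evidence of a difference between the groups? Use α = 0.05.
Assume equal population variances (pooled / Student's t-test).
Student's two-sample t-test (equal variances):
H₀: μ₁ = μ₂
H₁: μ₁ ≠ μ₂
df = n₁ + n₂ - 2 = 35
Pooled variance s_p² = [(n₁-1)s₁² + (n₂-1)s₂²] / (n₁ + n₂ - 2) = [(19)(8.50²) + (16)(8.77²)] / 35 = 74.3816
SE = √(s_p²(1/n₁ + 1/n₂)) = √(74.3816 × (1/20 + 1/17)) = 2.8451
t = (x̄₁ - x̄₂) / SE = (71.24 - 75.11) / 2.8451 = -3.87 / 2.8451 = -1.360
p-value = 0.1824

Since p-value > α = 0.05, we fail to reject H₀.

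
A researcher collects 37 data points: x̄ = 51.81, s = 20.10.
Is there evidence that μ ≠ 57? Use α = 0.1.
One-sample t-test:
H₀: μ = 57
H₁: μ ≠ 57
df = n - 1 = 36
t = (x̄ - μ₀) / (s/√n) = (51.81 - 57) / (20.10/√37) = -1.571
p-value = 0.1250

Since p-value > α = 0.1, we fail to reject H₀.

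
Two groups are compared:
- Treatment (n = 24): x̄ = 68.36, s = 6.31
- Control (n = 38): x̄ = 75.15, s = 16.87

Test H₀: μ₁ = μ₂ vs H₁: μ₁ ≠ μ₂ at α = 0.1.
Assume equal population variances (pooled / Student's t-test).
Student's two-sample t-test (equal variances):
H₀: μ₁ = μ₂
H₁: μ₁ ≠ μ₂
df = n₁ + n₂ - 2 = 60
Pooled variance s_p² = [(n₁-1)s₁² + (n₂-1)s₂²] / (n₁ + n₂ - 2) = [(23)(6.31²) + (37)(16.87²)] / 60 = 190.7643
SE = √(s_p²(1/n₁ + 1/n₂)) = √(190.7643 × (1/24 + 1/38)) = 3.6012
t = (x̄₁ - x̄₂) / SE = (68.36 - 75.15) / 3.6012 = -6.79 / 3.6012 = -1.885
p-value = 0.0642

Since p-value < α = 0.1, we reject H₀.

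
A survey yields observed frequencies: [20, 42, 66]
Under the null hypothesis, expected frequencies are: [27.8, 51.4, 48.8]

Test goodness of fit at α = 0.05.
Chi-square goodness of fit test:
H₀: observed counts match expected distribution
H₁: observed counts differ from expected distribution
df = k - 1 = 2
χ² = Σ(O - E)²/E
   = (20 - 27.8)²/27.8 + (42 - 51.4)²/51.4 + (66 - 48.8)²/48.8
   = 2.188 + 1.719 + 6.062
   = 9.97
p-value = 0.0068

Since p-value < α = 0.05, we reject H₀.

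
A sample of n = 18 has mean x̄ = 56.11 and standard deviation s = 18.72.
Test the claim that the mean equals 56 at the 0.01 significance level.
One-sample t-test:
H₀: μ = 56
H₁: μ ≠ 56
df = n - 1 = 17
t = (x̄ - μ₀) / (s/√n) = (56.11 - 56) / (18.72/√18) = 0.025
p-value = 0.9804

Since p-value > α = 0.01, we fail to reject H₀.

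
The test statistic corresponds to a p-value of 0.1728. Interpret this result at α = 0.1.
Since p = 0.1728 > α = 0.1, fail to reject H₀.
There is insufficient evidence to reject the null hypothesis; the result is not statistically significant at the 0.1 level.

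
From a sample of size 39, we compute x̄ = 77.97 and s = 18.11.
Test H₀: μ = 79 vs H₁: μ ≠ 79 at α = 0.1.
One-sample t-test:
H₀: μ = 79
H₁: μ ≠ 79
df = n - 1 = 38
t = (x̄ - μ₀) / (s/√n) = (77.97 - 79) / (18.11/√39) = -0.355
p-value = 0.7244

Since p-value > α = 0.1, we fail to reject H₀.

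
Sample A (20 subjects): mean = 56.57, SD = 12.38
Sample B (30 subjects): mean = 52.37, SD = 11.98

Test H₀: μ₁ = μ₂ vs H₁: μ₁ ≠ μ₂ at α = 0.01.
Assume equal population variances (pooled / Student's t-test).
Student's two-sample t-test (equal variances):
H₀: μ₁ = μ₂
H₁: μ₁ ≠ μ₂
df = n₁ + n₂ - 2 = 48
Pooled variance s_p² = [(n₁-1)s₁² + (n₂-1)s₂²] / (n₁ + n₂ - 2) = [(19)(12.38²) + (29)(11.98²)] / 48 = 147.3774
SE = √(s_p²(1/n₁ + 1/n₂)) = √(147.3774 × (1/20 + 1/30)) = 3.5045
t = (x̄₁ - x̄₂) / SE = (56.57 - 52.37) / 3.5045 = 4.20 / 3.5045 = 1.198
p-value = 0.2366

Since p-value > α = 0.01, we fail to reject H₀.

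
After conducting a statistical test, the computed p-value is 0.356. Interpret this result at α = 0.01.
Since p = 0.356 > α = 0.01, fail to reject H₀.
There is insufficient evidence to reject the null hypothesis; the result is not statistically significant at the 0.01 level.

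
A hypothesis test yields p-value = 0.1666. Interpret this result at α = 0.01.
Since p = 0.1666 > α = 0.01, fail to reject H₀.
There is insufficient evidence to reject the null hypothesis; the result is not statistically significant at the 0.01 level.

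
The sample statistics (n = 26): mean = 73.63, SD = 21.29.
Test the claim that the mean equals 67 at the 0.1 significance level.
One-sample t-test:
H₀: μ = 67
H₁: μ ≠ 67
df = n - 1 = 25
t = (x̄ - μ₀) / (s/√n) = (73.63 - 67) / (21.29/√26) = 1.588
p-value = 0.1249

Since p-value > α = 0.1, we fail to reject H₀.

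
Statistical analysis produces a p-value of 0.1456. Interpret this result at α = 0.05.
Since p = 0.1456 > α = 0.05, fail to reject H₀.
There is insufficient evidence to reject the null hypothesis; the result is not statistically significant at the 0.05 level.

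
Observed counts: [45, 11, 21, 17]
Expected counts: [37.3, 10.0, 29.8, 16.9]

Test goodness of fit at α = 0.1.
Chi-square goodness of fit test:
H₀: observed counts match expected distribution
H₁: observed counts differ from expected distribution
df = k - 1 = 3
χ² = Σ(O - E)²/E
   = (45 - 37.3)²/37.3 + (11 - 10.0)²/10.0 + (21 - 29.8)²/29.8 + (17 - 16.9)²/16.9
   = 1.590 + 0.100 + 2.599 + 0.001
   = 4.29
p-value = 0.2319

Since p-value > α = 0.1, we fail to reject H₀.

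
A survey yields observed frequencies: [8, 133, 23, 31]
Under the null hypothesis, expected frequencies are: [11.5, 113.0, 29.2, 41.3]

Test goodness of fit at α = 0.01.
Chi-square goodness of fit test:
H₀: observed counts match expected distribution
H₁: observed counts differ from expected distribution
df = k - 1 = 3
χ² = Σ(O - E)²/E
   = (8 - 11.5)²/11.5 + (133 - 113.0)²/113.0 + (23 - 29.2)²/29.2 + (31 - 41.3)²/41.3
   = 1.065 + 3.540 + 1.316 + 2.569
   = 8.49
p-value = 0.0369

Since p-value > α = 0.01, we fail to reject H₀.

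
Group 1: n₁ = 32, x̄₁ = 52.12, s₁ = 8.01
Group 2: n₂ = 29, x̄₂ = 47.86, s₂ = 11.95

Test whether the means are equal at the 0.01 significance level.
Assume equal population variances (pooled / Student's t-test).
Student's two-sample t-test (equal variances):
H₀: μ₁ = μ₂
H₁: μ₁ ≠ μ₂
df = n₁ + n₂ - 2 = 59
Pooled variance s_p² = [(n₁-1)s₁² + (n₂-1)s₂²] / (n₁ + n₂ - 2) = [(31)(8.01²) + (28)(11.95²)] / 59 = 101.4819
SE = √(s_p²(1/n₁ + 1/n₂)) = √(101.4819 × (1/32 + 1/29)) = 2.5828
t = (x̄₁ - x̄₂) / SE = (52.12 - 47.86) / 2.5828 = 4.26 / 2.5828 = 1.649
p-value = 0.1044

Since p-value > α = 0.01, we fail to reject H₀.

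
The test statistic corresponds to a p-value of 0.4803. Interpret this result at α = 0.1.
Since p = 0.4803 > α = 0.1, fail to reject H₀.
There is insufficient evidence to reject the null hypothesis; the result is not statistically significant at the 0.1 level.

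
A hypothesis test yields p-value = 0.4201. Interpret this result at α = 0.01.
Since p = 0.4201 > α = 0.01, fail to reject H₀.
There is insufficient evidence to reject the null hypothesis; the result is not statistically significant at the 0.01 level.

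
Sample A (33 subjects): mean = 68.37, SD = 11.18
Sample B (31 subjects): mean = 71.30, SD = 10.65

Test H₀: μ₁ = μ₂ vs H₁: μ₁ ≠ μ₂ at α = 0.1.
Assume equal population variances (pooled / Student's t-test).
Student's two-sample t-test (equal variances):
H₀: μ₁ = μ₂
H₁: μ₁ ≠ μ₂
df = n₁ + n₂ - 2 = 62
Pooled variance s_p² = [(n₁-1)s₁² + (n₂-1)s₂²] / (n₁ + n₂ - 2) = [(32)(11.18²) + (30)(10.65²)] / 62 = 119.3941
SE = √(s_p²(1/n₁ + 1/n₂)) = √(119.3941 × (1/33 + 1/31)) = 2.7330
t = (x̄₁ - x̄₂) / SE = (68.37 - 71.30) / 2.7330 = -2.93 / 2.7330 = -1.072
p-value = 0.2878

Since p-value > α = 0.1, we fail to reject H₀.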